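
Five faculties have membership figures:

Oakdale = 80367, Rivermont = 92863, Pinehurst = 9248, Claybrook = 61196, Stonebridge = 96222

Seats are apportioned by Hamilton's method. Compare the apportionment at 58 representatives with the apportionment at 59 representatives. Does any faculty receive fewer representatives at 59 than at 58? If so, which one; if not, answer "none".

Pinehurst

At 58 seats: Oakdale 14, Rivermont 16, Pinehurst 2, Claybrook 10, Stonebridge 16.
At 59 seats: Oakdale 14, Rivermont 16, Pinehurst 1, Claybrook 11, Stonebridge 17.
Pinehurst drops from 2 to 1.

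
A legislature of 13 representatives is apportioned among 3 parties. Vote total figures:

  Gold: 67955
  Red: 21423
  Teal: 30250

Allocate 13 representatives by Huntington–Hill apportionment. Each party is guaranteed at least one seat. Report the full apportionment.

Gold=8, Red=2, Teal=3

With divisor 8913: modified quotas Gold 7.624, Red 2.404, Teal 3.394.
Geometric-mean thresholds: Gold √(7·8)=7.483, Red √(2·3)=2.449, Teal √(3·4)=3.464.
Each quota rounded against its threshold gives Gold 8, Red 2, Teal 3 (total 13).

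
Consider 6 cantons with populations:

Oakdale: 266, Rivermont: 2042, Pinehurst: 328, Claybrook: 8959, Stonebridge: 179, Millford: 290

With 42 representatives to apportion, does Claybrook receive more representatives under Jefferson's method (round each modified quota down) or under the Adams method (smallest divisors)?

Jefferson: Oakdale 0, Rivermont 7, Pinehurst 1, Claybrook 33, Stonebridge 0, Millford 1.
Adams: Oakdale 1, Rivermont 7, Pinehurst 2, Claybrook 30, Stonebridge 1, Millford 1.
Claybrook gets 33 under Jefferson and 30 under Adams.

Jefferson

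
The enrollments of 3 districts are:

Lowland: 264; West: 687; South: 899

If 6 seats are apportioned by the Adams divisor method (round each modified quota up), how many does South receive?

Standard divisor 1850/6 ≈ 308.333; standard quotas: Lowland 0.856, West 2.228, South 2.916.
Rounding up gives 1, 3, 3 = 7 seats, so the divisor must be adjusted.
With modified divisor 400: modified quotas Lowland 0.660, West 1.718, South 2.248.
Rounding up: Lowland 1, West 2, South 3 (total 6).
South receives 3.

3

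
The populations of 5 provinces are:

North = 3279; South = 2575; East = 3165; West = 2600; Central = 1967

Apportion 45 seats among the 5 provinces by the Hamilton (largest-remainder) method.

North=11; South=9; East=10; West=9; Central=6

Standard divisor: 13586 ÷ 45 ≈ 301.911.
Standard quotas: North 10.861, South 8.529, East 10.483, West 8.612, Central 6.515.
Lower quotas: North 10, South 8, East 10, West 8, Central 6 (sum 42, leaving 3 seats).
Remainders in descending order: North 0.861, West 0.612, South 0.529, Central 0.515, East 0.483.
Largest remainders: North, West, South receive the extra seats.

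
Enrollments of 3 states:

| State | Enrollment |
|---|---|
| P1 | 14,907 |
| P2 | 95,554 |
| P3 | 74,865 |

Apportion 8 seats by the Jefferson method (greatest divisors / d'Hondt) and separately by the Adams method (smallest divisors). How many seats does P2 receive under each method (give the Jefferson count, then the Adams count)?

5 and 4

Jefferson: P1 0, P2 5, P3 3.
Adams: P1 1, P2 4, P3 3.
P2 gets 5 under Jefferson and 4 under Adams.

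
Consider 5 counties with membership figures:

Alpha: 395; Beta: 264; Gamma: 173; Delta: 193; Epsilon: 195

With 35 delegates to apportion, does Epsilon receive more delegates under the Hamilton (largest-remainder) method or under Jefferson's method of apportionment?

Hamilton: Alpha 11, Beta 8, Gamma 5, Delta 5, Epsilon 6.
Jefferson: Alpha 12, Beta 8, Gamma 5, Delta 5, Epsilon 5.
Epsilon gets 6 under Hamilton and 5 under Jefferson.

Hamilton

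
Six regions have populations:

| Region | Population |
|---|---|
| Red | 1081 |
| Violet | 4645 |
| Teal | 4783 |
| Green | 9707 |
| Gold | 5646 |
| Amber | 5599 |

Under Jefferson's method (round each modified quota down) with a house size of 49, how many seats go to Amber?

9

Standard divisor 31461/49 ≈ 642.061; standard quotas: Red 1.684, Violet 7.235, Teal 7.449, Green 15.118, Gold 8.794, Amber 8.720.
Rounding down gives 1, 7, 7, 15, 8, 8 = 46 seats, so the divisor must be adjusted.
With modified divisor 600: modified quotas Red 1.802, Violet 7.742, Teal 7.972, Green 16.178, Gold 9.410, Amber 9.332.
Rounding down: Red 1, Violet 7, Teal 7, Green 16, Gold 9, Amber 9 (total 49).
Amber receives 9.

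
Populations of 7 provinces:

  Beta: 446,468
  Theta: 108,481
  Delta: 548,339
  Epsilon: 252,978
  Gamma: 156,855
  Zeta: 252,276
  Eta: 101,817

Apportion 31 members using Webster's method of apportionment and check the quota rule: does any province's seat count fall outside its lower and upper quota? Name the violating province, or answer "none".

none

Standard quotas: Beta 7.412, Theta 1.801, Delta 9.104, Epsilon 4.200, Gamma 2.604, Zeta 4.188, Eta 1.690.
Webster allocation: Beta 7, Theta 2, Delta 9, Epsilon 4, Gamma 3, Zeta 4, Eta 2.
Every allocation lies between the lower and upper quota.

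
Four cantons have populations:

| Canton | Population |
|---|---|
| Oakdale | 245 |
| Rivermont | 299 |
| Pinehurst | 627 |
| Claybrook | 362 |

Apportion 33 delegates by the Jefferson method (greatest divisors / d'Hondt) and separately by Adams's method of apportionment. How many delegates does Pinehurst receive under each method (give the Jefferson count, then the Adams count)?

14 and 13

Jefferson: Oakdale 5, Rivermont 6, Pinehurst 14, Claybrook 8.
Adams: Oakdale 5, Rivermont 7, Pinehurst 13, Claybrook 8.
Pinehurst gets 14 under Jefferson and 13 under Adams.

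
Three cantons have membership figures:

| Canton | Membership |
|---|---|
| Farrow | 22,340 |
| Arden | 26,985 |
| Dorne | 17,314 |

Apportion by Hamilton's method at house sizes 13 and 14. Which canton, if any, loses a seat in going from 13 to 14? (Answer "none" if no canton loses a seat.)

Dorne

At 13 seats: Farrow 4, Arden 5, Dorne 4.
At 14 seats: Farrow 5, Arden 6, Dorne 3.
Dorne drops from 4 to 3.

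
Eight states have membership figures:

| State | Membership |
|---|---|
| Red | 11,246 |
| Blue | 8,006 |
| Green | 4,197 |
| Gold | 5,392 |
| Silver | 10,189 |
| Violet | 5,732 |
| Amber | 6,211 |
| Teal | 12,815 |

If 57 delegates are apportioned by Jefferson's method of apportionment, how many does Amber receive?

Standard divisor 63788/57 ≈ 1119.088; standard quotas: Red 10.049, Blue 7.154, Green 3.750, Gold 4.818, Silver 9.105, Violet 5.122, Amber 5.550, Teal 11.451.
Rounding down gives 10, 7, 3, 4, 9, 5, 5, 11 = 54 seats, so the divisor must be adjusted.
With modified divisor 1040: modified quotas Red 10.813, Blue 7.698, Green 4.036, Gold 5.185, Silver 9.797, Violet 5.512, Amber 5.972, Teal 12.322.
Rounding down: Red 10, Blue 7, Green 4, Gold 5, Silver 9, Violet 5, Amber 5, Teal 12 (total 57).
Amber receives 5.

5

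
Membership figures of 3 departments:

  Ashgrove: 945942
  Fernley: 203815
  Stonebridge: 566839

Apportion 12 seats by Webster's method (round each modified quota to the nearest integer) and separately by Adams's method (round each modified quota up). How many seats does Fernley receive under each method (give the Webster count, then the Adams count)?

1 and 2

Webster: Ashgrove 7, Fernley 1, Stonebridge 4.
Adams: Ashgrove 6, Fernley 2, Stonebridge 4.
Fernley gets 1 under Webster and 2 under Adams.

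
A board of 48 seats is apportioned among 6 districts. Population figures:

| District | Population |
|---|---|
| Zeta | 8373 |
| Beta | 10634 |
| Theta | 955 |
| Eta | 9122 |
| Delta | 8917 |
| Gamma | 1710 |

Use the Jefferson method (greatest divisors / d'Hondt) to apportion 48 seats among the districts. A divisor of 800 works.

Zeta 10, Beta 13, Theta 1, Eta 11, Delta 11, Gamma 2

With modified divisor 800: modified quotas Zeta 10.466, Beta 13.293, Theta 1.194, Eta 11.402, Delta 11.146, Gamma 2.138.
Rounding down: Zeta 10, Beta 13, Theta 1, Eta 11, Delta 11, Gamma 2 (total 48).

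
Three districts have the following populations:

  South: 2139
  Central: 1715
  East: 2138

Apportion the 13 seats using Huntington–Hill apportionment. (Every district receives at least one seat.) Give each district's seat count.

South 5; Central 4; East 4

With divisor 478.2: modified quotas South 4.473, Central 3.586, East 4.471.
Geometric-mean thresholds: South √(4·5)=4.472, Central √(3·4)=3.464, East √(4·5)=4.472.
Each quota rounded against its threshold gives South 5, Central 4, East 4 (total 13).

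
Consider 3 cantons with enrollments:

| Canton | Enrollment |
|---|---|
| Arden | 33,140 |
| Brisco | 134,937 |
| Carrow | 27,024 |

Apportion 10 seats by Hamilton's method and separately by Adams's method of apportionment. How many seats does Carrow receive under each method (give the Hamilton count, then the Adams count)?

1 and 2

Hamilton: Arden 2, Brisco 7, Carrow 1.
Adams: Arden 2, Brisco 6, Carrow 2.
Carrow gets 1 under Hamilton and 2 under Adams.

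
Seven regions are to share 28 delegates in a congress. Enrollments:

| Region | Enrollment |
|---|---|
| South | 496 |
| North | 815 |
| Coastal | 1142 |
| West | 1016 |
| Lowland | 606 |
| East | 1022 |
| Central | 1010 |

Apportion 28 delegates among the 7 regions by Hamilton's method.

South: 2; North: 4; Coastal: 5; West: 5; Lowland: 3; East: 5; Central: 4

Standard divisor: 6107 ÷ 28 ≈ 218.107.
Standard quotas: South 2.274, North 3.737, Coastal 5.236, West 4.658, Lowland 2.778, East 4.686, Central 4.631.
Lower quotas: South 2, North 3, Coastal 5, West 4, Lowland 2, East 4, Central 4 (sum 24, leaving 4 seats).
Remainders in descending order: Lowland 0.778, North 0.737, East 0.686, West 0.658, Central 0.631, South 0.274, Coastal 0.236.
Largest remainders: Lowland, North, East, West receive the extra seats.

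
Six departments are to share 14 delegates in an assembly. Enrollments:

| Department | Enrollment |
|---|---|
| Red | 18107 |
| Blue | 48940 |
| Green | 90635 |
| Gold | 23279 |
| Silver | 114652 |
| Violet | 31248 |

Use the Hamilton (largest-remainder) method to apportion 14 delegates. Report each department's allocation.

Red=1, Blue=2, Green=4, Gold=1, Silver=5, Violet=1

Standard divisor: 326861 ÷ 14 ≈ 23347.214.
Standard quotas: Red 0.7756, Blue 2.0962, Green 3.8820, Gold 0.9971, Silver 4.9107, Violet 1.3384.
Lower quotas: Red 0, Blue 2, Green 3, Gold 0, Silver 4, Violet 1 (sum 10, leaving 4 seats).
Remainders in descending order: Gold 0.9971, Silver 0.9107, Green 0.8820, Red 0.7756, Violet 0.3384, Blue 0.0962.
Largest remainders: Gold, Silver, Green, Red receive the extra seats.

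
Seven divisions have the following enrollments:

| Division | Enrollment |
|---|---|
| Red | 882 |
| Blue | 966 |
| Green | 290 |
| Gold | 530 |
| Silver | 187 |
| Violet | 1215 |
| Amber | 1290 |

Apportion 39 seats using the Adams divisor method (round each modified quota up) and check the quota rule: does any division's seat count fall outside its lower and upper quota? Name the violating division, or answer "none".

Standard quotas: Red 6.418, Blue 7.029, Green 2.110, Gold 3.856, Silver 1.361, Violet 8.840, Amber 9.386.
Adams allocation: Red 6, Blue 7, Green 2, Gold 4, Silver 2, Violet 9, Amber 9.
Every allocation lies between the lower and upper quota.

none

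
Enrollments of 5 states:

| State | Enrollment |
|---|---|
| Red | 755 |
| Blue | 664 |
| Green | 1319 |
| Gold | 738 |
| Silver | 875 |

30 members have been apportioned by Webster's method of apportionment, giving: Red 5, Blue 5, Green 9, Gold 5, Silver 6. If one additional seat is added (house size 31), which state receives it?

Priority for the next seat is population ÷ (current seats + 0.5).
Priorities: Red 137.273, Blue 120.727, Green 138.842, Gold 134.182, Silver 134.615.
Highest priority: Green.

Green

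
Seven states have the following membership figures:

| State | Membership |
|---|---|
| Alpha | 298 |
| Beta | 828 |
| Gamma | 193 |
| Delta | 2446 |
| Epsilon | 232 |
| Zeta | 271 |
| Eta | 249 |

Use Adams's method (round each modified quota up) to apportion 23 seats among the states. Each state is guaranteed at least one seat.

Standard divisor 4517/23 ≈ 196.391; standard quotas: Alpha 1.517, Beta 4.216, Gamma 0.983, Delta 12.455, Epsilon 1.181, Zeta 1.380, Eta 1.268.
Rounding up gives 2, 5, 1, 13, 2, 2, 2 = 27 seats, so the divisor must be adjusted.
With modified divisor 240: modified quotas Alpha 1.242, Beta 3.450, Gamma 0.804, Delta 10.192, Epsilon 0.967, Zeta 1.129, Eta 1.038.
Rounding up: Alpha 2, Beta 4, Gamma 1, Delta 11, Epsilon 1, Zeta 2, Eta 2 (total 23).

Alpha 2, Beta 4, Gamma 1, Delta 11, Epsilon 1, Zeta 2, Eta 2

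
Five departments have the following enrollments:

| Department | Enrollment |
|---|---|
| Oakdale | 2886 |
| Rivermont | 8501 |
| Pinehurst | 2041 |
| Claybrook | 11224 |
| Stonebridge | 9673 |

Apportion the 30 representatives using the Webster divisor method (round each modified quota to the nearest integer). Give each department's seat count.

Standard divisor 34325/30 ≈ 1144.167; standard quotas: Oakdale 2.522, Rivermont 7.430, Pinehurst 1.784, Claybrook 9.810, Stonebridge 8.454.
Rounding to the nearest integer gives Oakdale 3, Rivermont 7, Pinehurst 2, Claybrook 10, Stonebridge 8 — total 30, matching the house size, so no adjustment is needed.

Oakdale 3; Rivermont 7; Pinehurst 2; Claybrook 10; Stonebridge 8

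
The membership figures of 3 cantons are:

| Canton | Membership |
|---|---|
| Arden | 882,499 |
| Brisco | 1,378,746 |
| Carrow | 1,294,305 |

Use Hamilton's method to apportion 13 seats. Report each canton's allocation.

Arden: 3; Brisco: 5; Carrow: 5

Standard divisor: 3555550 ÷ 13 ≈ 273503.846.
Standard quotas: Arden 3.2266, Brisco 5.0410, Carrow 4.7323.
Lower quotas: Arden 3, Brisco 5, Carrow 4 (sum 12, leaving 1 seat).
Remainders in descending order: Carrow 0.7323, Arden 0.2266, Brisco 0.0410.
The surplus seat goes to Carrow.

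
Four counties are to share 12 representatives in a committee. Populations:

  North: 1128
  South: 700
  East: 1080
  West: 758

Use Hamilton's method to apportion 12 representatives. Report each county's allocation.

Total 3666; standard divisor 3666/12 ≈ 305.5.
Standard quotas: North 3.692, South 2.291, East 3.535, West 2.481.
Lower quotas: North 3, South 2, East 3, West 2 (sum 10, leaving 2 seats).
Remainders in descending order: North 0.692, East 0.535, West 0.481, South 0.291.
The surplus seats go to North, East.

North: 4; South: 2; East: 4; West: 2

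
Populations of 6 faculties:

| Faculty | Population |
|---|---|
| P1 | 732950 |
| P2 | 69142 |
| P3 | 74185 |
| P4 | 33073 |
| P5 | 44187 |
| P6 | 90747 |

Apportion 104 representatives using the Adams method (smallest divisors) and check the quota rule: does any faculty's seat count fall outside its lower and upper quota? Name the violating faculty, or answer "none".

Standard quotas: P1 72.994, P2 6.886, P3 7.388, P4 3.294, P5 4.401, P6 9.037.
Adams allocation: P1 71, P2 7, P3 8, P4 4, P5 5, P6 9.
P1 has quota 72.994 (lower 72, upper 73) but receives 71 — outside the quota interval.

P1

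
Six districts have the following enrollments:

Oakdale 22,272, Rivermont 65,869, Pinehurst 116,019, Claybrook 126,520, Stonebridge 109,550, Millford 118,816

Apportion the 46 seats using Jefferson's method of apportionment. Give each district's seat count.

Oakdale 1, Rivermont 5, Pinehurst 10, Claybrook 11, Stonebridge 9, Millford 10

Standard divisor 559046/46 ≈ 12153.174; standard quotas: Oakdale 1.833, Rivermont 5.420, Pinehurst 9.546, Claybrook 10.410, Stonebridge 9.014, Millford 9.777.
Rounding down gives 1, 5, 9, 10, 9, 9 = 43 seats, so the divisor must be adjusted.
With modified divisor 11300: modified quotas Oakdale 1.971, Rivermont 5.829, Pinehurst 10.267, Claybrook 11.196, Stonebridge 9.695, Millford 10.515.
Rounding down: Oakdale 1, Rivermont 5, Pinehurst 10, Claybrook 11, Stonebridge 9, Millford 10 (total 46).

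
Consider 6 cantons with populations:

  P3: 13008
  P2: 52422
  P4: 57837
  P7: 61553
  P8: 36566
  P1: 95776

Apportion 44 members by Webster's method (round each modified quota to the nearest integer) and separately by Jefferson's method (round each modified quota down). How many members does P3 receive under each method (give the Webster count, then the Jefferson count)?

2 and 1

Webster: P3 2, P2 7, P4 8, P7 9, P8 5, P1 13.
Jefferson: P3 1, P2 7, P4 8, P7 9, P8 5, P1 14.
P3 gets 2 under Webster and 1 under Jefferson.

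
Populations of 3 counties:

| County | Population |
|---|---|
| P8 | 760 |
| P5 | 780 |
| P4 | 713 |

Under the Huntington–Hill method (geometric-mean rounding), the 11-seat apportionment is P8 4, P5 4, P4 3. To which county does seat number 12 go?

Priority for the next seat is population ÷ (√(s·(s+1))).
Priorities: P8 169.941, P5 174.413, P4 205.825.
Highest priority: P4.

P4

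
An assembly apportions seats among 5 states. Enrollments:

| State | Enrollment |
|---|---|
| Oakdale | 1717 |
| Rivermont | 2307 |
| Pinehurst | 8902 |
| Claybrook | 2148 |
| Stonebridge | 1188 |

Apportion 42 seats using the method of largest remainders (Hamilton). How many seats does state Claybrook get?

6

Standard divisor: 16262 ÷ 42 ≈ 387.19.
Standard quotas: Oakdale 4.4345, Rivermont 5.9583, Pinehurst 22.9913, Claybrook 5.5477, Stonebridge 3.0683.
Lower quotas: Oakdale 4, Rivermont 5, Pinehurst 22, Claybrook 5, Stonebridge 3 (sum 39, leaving 3 seats).
Remainders in descending order: Pinehurst 0.9913, Rivermont 0.9583, Claybrook 0.5477, Oakdale 0.4345, Stonebridge 0.0683.
The surplus seats go to Pinehurst, Rivermont, Claybrook.
Claybrook receives 6.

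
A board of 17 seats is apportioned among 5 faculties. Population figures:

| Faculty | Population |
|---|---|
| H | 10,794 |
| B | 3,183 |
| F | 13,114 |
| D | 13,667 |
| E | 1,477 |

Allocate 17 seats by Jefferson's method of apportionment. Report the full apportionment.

H 4, B 1, F 6, D 6, E 0

Standard divisor 42235/17 ≈ 2484.412; standard quotas: H 4.345, B 1.281, F 5.279, D 5.501, E 0.595.
Rounding down gives 4, 1, 5, 5, 0 = 15 seats, so the divisor must be adjusted.
With modified divisor 2170: modified quotas H 4.974, B 1.467, F 6.043, D 6.298, E 0.681.
Rounding down: H 4, B 1, F 6, D 6, E 0 (total 17).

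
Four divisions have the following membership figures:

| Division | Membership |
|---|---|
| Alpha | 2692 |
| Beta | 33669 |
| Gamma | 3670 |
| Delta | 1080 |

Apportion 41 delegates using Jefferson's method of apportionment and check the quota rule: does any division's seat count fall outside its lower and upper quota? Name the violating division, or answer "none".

Standard quotas: Alpha 2.685, Beta 33.578, Gamma 3.660, Delta 1.077.
Jefferson allocation: Alpha 2, Beta 35, Gamma 3, Delta 1.
Beta has quota 33.578 (lower 33, upper 34) but receives 35 — outside the quota interval.

Beta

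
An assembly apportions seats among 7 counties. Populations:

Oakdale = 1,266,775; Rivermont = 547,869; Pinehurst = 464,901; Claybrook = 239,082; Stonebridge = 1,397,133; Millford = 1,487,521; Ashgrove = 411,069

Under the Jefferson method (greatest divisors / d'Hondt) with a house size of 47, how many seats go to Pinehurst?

Standard divisor 5814350/47 ≈ 123709.574; standard quotas: Oakdale 10.240, Rivermont 4.429, Pinehurst 3.758, Claybrook 1.933, Stonebridge 11.294, Millford 12.024, Ashgrove 3.323.
Rounding down gives 10, 4, 3, 1, 11, 12, 3 = 44 seats, so the divisor must be adjusted.
With modified divisor 115481: modified quotas Oakdale 10.970, Rivermont 4.744, Pinehurst 4.026, Claybrook 2.070, Stonebridge 12.098, Millford 12.881, Ashgrove 3.560.
Rounding down: Oakdale 10, Rivermont 4, Pinehurst 4, Claybrook 2, Stonebridge 12, Millford 12, Ashgrove 3 (total 47).
Pinehurst receives 4.

4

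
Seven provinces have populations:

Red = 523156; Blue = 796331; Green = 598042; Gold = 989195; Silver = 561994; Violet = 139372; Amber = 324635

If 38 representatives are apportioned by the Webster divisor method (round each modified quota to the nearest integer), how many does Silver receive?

Standard divisor 3932725/38 ≈ 103492.763; standard quotas: Red 5.055, Blue 7.695, Green 5.779, Gold 9.558, Silver 5.430, Violet 1.347, Amber 3.137.
Rounding to the nearest integer gives Red 5, Blue 8, Green 6, Gold 10, Silver 5, Violet 1, Amber 3 — total 38, matching the house size, so no adjustment is needed.
Silver receives 5.

5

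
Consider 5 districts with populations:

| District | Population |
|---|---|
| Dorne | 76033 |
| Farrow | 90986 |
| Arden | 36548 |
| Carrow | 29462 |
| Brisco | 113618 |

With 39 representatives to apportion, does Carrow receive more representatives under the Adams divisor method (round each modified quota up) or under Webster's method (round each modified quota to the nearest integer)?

Adams: Dorne 9, Farrow 10, Arden 4, Carrow 4, Brisco 12.
Webster: Dorne 9, Farrow 10, Arden 4, Carrow 3, Brisco 13.
Carrow gets 4 under Adams and 3 under Webster.

Adams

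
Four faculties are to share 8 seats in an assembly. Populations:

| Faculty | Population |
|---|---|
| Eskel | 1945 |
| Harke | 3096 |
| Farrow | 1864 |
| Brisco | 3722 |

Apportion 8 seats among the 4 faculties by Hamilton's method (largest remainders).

Eskel 2, Harke 2, Farrow 1, Brisco 3

Standard divisor: 10627 ÷ 8 ≈ 1328.375.
Standard quotas: Eskel 1.464, Harke 2.331, Farrow 1.403, Brisco 2.802.
Lower quotas: Eskel 1, Harke 2, Farrow 1, Brisco 2 (sum 6, leaving 2 seats).
Remainders in descending order: Brisco 0.802, Eskel 0.464, Farrow 0.403, Harke 0.331.
Largest remainders: Brisco, Eskel receive the extra seats.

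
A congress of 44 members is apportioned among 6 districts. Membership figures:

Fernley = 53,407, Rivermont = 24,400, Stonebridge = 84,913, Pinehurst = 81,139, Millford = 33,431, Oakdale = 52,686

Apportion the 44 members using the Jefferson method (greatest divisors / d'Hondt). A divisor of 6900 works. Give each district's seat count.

Fernley 7, Rivermont 3, Stonebridge 12, Pinehurst 11, Millford 4, Oakdale 7

With modified divisor 6900: modified quotas Fernley 7.740, Rivermont 3.536, Stonebridge 12.306, Pinehurst 11.759, Millford 4.845, Oakdale 7.636.
Rounding down: Fernley 7, Rivermont 3, Stonebridge 12, Pinehurst 11, Millford 4, Oakdale 7 (total 44).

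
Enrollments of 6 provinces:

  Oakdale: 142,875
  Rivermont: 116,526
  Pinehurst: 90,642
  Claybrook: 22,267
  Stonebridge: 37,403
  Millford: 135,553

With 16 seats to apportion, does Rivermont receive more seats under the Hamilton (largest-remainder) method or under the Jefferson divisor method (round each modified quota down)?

Jefferson

Hamilton: Oakdale 4, Rivermont 3, Pinehurst 3, Claybrook 1, Stonebridge 1, Millford 4.
Jefferson: Oakdale 4, Rivermont 4, Pinehurst 3, Claybrook 0, Stonebridge 1, Millford 4.
Rivermont gets 3 under Hamilton and 4 under Jefferson.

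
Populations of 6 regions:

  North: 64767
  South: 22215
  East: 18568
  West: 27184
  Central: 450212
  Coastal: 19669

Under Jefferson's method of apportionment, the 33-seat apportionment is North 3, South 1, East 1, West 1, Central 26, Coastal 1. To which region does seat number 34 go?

Priority for the next seat is population ÷ (current seats + 1).
Priorities: North 16191.750, South 11107.500, East 9284.000, West 13592.000, Central 16674.519, Coastal 9834.500.
Highest priority: Central.

Central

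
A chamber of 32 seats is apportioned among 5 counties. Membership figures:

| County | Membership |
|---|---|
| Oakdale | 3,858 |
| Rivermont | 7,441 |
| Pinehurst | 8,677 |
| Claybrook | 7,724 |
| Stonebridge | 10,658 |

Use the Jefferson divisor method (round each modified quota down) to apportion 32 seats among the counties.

Standard divisor 38358/32 ≈ 1198.688; standard quotas: Oakdale 3.219, Rivermont 6.208, Pinehurst 7.239, Claybrook 6.444, Stonebridge 8.891.
Rounding down gives 3, 6, 7, 6, 8 = 30 seats, so the divisor must be adjusted.
With modified divisor 1100: modified quotas Oakdale 3.507, Rivermont 6.765, Pinehurst 7.888, Claybrook 7.022, Stonebridge 9.689.
Rounding down: Oakdale 3, Rivermont 6, Pinehurst 7, Claybrook 7, Stonebridge 9 (total 32).

Oakdale: 3, Rivermont: 6, Pinehurst: 7, Claybrook: 7, Stonebridge: 9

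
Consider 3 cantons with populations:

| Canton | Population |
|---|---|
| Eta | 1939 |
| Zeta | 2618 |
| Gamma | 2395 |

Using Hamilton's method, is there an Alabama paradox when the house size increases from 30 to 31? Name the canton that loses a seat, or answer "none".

At 30 seats: Eta 9, Zeta 11, Gamma 10.
At 31 seats: Eta 8, Zeta 12, Gamma 11.
Eta drops from 9 to 8.

Eta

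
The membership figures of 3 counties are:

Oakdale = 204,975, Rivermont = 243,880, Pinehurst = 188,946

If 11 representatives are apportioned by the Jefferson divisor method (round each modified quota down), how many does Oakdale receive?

4

Standard divisor 637801/11 ≈ 57981.909; standard quotas: Oakdale 3.535, Rivermont 4.206, Pinehurst 3.259.
Rounding down gives 3, 4, 3 = 10 seats, so the divisor must be adjusted.
With modified divisor 50000: modified quotas Oakdale 4.099, Rivermont 4.878, Pinehurst 3.779.
Rounding down: Oakdale 4, Rivermont 4, Pinehurst 3 (total 11).
Oakdale receives 4.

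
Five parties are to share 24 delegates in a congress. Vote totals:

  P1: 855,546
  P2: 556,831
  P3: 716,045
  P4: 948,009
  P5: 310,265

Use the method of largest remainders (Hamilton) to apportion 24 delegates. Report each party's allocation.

P1: 6; P2: 4; P3: 5; P4: 7; P5: 2

The standard divisor is 3386696/24 ≈ 141112.333.
Standard quotas: P1 6.0629, P2 3.9460, P3 5.0743, P4 6.7181, P5 2.1987.
Lower quotas: P1 6, P2 3, P3 5, P4 6, P5 2 (sum 22, leaving 2 seats).
Remainders in descending order: P2 0.9460, P4 0.7181, P5 0.1987, P3 0.0743, P1 0.0629.
Largest remainders: P2, P4 receive the extra seats.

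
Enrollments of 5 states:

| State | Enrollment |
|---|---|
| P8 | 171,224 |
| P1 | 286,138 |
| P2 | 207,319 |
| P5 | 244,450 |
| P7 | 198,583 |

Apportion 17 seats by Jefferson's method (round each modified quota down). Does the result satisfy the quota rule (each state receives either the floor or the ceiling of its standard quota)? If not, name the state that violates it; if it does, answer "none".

none

Standard quotas: P8 2.628, P1 4.391, P2 3.182, P5 3.752, P7 3.048.
Jefferson allocation: P8 2, P1 5, P2 3, P5 4, P7 3.
Every allocation lies between the lower and upper quota.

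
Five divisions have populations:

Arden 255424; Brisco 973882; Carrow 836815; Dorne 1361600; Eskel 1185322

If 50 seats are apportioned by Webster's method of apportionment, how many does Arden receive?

3

Standard divisor 4613043/50 ≈ 92260.86; standard quotas: Arden 2.768, Brisco 10.556, Carrow 9.070, Dorne 14.758, Eskel 12.848.
Rounding to the nearest integer gives 3, 11, 9, 15, 13 = 51 seats, so the divisor must be adjusted.
With modified divisor 93300: modified quotas Arden 2.738, Brisco 10.438, Carrow 8.969, Dorne 14.594, Eskel 12.704.
Rounding to the nearest integer: Arden 3, Brisco 10, Carrow 9, Dorne 15, Eskel 13 (total 50).
Arden receives 3.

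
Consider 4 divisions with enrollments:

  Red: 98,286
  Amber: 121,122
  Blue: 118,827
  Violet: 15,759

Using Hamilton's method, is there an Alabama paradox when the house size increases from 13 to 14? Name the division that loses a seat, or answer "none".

At 13 seats: Red 4, Amber 4, Blue 4, Violet 1.
At 14 seats: Red 4, Amber 5, Blue 5, Violet 0.
Violet drops from 1 to 0.

Violet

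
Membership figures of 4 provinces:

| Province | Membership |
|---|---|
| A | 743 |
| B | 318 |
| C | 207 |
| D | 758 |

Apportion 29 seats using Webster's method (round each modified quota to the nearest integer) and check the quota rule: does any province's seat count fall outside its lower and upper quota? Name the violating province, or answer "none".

Standard quotas: A 10.635, B 4.552, C 2.963, D 10.850.
Webster allocation: A 11, B 4, C 3, D 11.
Every allocation lies between the lower and upper quota.

none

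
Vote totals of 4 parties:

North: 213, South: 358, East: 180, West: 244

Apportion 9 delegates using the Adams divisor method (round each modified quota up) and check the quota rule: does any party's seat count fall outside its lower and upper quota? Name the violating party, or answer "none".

Standard quotas: North 1.927, South 3.238, East 1.628, West 2.207.
Adams allocation: North 2, South 3, East 2, West 2.
Every allocation lies between the lower and upper quota.

none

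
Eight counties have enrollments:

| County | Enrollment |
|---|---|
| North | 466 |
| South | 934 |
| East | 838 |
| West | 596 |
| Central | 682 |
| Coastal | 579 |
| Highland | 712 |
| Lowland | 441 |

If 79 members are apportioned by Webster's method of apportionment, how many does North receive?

7

Standard divisor 5248/79 ≈ 66.43; standard quotas: North 7.015, South 14.060, East 12.615, West 8.972, Central 10.266, Coastal 8.716, Highland 10.718, Lowland 6.639.
Rounding to the nearest integer gives 7, 14, 13, 9, 10, 9, 11, 7 = 80 seats, so the divisor must be adjusted.
With modified divisor 67.4: modified quotas North 6.914, South 13.858, East 12.433, West 8.843, Central 10.119, Coastal 8.591, Highland 10.564, Lowland 6.543.
Rounding to the nearest integer: North 7, South 14, East 12, West 9, Central 10, Coastal 9, Highland 11, Lowland 7 (total 79).
North receives 7.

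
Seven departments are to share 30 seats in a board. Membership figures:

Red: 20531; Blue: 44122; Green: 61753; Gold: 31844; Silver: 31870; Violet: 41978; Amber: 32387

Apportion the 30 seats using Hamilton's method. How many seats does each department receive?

Standard divisor: 264485 ÷ 30 ≈ 8816.167.
Standard quotas: Red 2.3288, Blue 5.0047, Green 7.0045, Gold 3.6120, Silver 3.6149, Violet 4.7615, Amber 3.6736.
Lower quotas: Red 2, Blue 5, Green 7, Gold 3, Silver 3, Violet 4, Amber 3 (sum 27, leaving 3 seats).
Remainders in descending order: Violet 0.7615, Amber 0.6736, Silver 0.6149, Gold 0.6120, Red 0.3288, Blue 0.0047, Green 0.0045.
Largest remainders: Violet, Amber, Silver receive the extra seats.

Red: 2; Blue: 5; Green: 7; Gold: 3; Silver: 4; Violet: 5; Amber: 4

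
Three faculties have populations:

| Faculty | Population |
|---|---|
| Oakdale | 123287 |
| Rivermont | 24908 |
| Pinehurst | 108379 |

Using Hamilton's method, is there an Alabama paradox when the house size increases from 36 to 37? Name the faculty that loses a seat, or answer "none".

Rivermont

At 36 seats: Oakdale 17, Rivermont 4, Pinehurst 15.
At 37 seats: Oakdale 18, Rivermont 3, Pinehurst 16.
Rivermont drops from 4 to 3.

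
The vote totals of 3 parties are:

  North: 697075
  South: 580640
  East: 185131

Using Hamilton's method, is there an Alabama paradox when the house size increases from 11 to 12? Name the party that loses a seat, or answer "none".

At 11 seats: North 5, South 4, East 2.
At 12 seats: North 6, South 5, East 1.
East drops from 2 to 1.

East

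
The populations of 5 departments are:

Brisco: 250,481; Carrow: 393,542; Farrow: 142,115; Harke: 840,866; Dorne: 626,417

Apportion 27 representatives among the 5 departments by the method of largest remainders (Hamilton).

Total 2253421; standard divisor 2253421/27 ≈ 83460.037.
Standard quotas: Brisco 3.0012, Carrow 4.7153, Farrow 1.7028, Harke 10.0751, Dorne 7.5056.
Lower quotas: Brisco 3, Carrow 4, Farrow 1, Harke 10, Dorne 7 (sum 25, leaving 2 seats).
Remainders in descending order: Carrow 0.7153, Farrow 0.7028, Dorne 0.5056, Harke 0.0751, Brisco 0.0012.
Largest remainders: Carrow, Farrow receive the extra seats.

Brisco=3; Carrow=5; Farrow=2; Harke=10; Dorne=7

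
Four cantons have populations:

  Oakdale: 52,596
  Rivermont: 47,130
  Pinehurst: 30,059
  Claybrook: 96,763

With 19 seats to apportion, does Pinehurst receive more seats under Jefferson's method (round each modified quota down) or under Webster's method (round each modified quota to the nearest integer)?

Jefferson: Oakdale 4, Rivermont 4, Pinehurst 2, Claybrook 9.
Webster: Oakdale 4, Rivermont 4, Pinehurst 3, Claybrook 8.
Pinehurst gets 2 under Jefferson and 3 under Webster.

Webster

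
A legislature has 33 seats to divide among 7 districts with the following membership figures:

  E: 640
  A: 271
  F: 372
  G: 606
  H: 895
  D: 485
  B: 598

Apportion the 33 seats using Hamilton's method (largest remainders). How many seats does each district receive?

E=6, A=2, F=3, G=5, H=8, D=4, B=5

Standard divisor: 3867 ÷ 33 ≈ 117.182.
Standard quotas: E 5.462, A 2.313, F 3.175, G 5.171, H 7.638, D 4.139, B 5.103.
Lower quotas: E 5, A 2, F 3, G 5, H 7, D 4, B 5 (sum 31, leaving 2 seats).
Remainders in descending order: H 0.638, E 0.462, A 0.313, F 0.175, G 0.171, D 0.139, B 0.103.
The surplus seats go to H, E.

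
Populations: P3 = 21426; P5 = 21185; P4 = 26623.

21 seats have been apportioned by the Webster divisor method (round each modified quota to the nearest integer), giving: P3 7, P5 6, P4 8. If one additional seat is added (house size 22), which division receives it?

P5

Priority for the next seat is population ÷ (current seats + 0.5).
Priorities: P3 2856.800, P5 3259.231, P4 3132.118.
Highest priority: P5.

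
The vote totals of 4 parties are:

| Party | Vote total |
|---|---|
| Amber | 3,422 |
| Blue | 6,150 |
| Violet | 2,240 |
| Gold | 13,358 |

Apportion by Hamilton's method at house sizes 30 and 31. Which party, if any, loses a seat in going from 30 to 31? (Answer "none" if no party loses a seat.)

At 30 seats: Amber 4, Blue 7, Violet 3, Gold 16.
At 31 seats: Amber 4, Blue 8, Violet 3, Gold 16.
No party's allocation decreased.

none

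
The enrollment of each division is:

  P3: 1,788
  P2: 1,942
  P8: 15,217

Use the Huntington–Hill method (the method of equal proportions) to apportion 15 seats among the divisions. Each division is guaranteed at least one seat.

With divisor 1294: modified quotas P3 1.382, P2 1.501, P8 11.760.
Geometric-mean thresholds: P3 √(1·2)=1.414, P2 √(1·2)=1.414, P8 √(11·12)=11.489.
Each quota rounded against its threshold gives P3 1, P2 2, P8 12 (total 15).

P3: 1; P2: 2; P8: 12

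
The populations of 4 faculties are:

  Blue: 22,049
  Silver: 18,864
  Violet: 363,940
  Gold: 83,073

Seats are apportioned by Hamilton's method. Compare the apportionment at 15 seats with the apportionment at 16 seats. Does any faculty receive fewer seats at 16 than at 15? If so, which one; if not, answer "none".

Silver

At 15 seats: Blue 1, Silver 1, Violet 11, Gold 2.
At 16 seats: Blue 1, Silver 0, Violet 12, Gold 3.
Silver drops from 1 to 0.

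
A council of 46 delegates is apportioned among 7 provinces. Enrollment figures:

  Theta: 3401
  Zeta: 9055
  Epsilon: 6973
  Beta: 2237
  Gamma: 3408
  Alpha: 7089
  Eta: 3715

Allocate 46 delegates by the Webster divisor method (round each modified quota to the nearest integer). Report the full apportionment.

Theta: 4, Zeta: 12, Epsilon: 9, Beta: 3, Gamma: 4, Alpha: 9, Eta: 5

Standard divisor 35878/46 ≈ 779.957; standard quotas: Theta 4.360, Zeta 11.610, Epsilon 8.940, Beta 2.868, Gamma 4.369, Alpha 9.089, Eta 4.763.
Rounding to the nearest integer gives Theta 4, Zeta 12, Epsilon 9, Beta 3, Gamma 4, Alpha 9, Eta 5 — total 46, matching the house size, so no adjustment is needed.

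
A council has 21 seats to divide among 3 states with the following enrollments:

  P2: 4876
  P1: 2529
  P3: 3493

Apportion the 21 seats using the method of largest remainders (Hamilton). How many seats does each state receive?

P2: 9, P1: 5, P3: 7

Standard divisor: 10898 ÷ 21 ≈ 518.952.
Standard quotas: P2 9.396, P1 4.873, P3 6.731.
Lower quotas: P2 9, P1 4, P3 6 (sum 19, leaving 2 seats).
Remainders in descending order: P1 0.873, P3 0.731, P2 0.396.
The surplus seats go to P1, P3.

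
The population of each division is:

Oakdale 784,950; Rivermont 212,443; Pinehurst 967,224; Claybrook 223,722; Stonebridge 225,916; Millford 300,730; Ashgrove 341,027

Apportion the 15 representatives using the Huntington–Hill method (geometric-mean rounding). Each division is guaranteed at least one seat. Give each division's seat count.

Oakdale=4; Rivermont=1; Pinehurst=5; Claybrook=1; Stonebridge=1; Millford=1; Ashgrove=2

With divisor 214463: modified quotas Oakdale 3.660, Rivermont 0.991, Pinehurst 4.510, Claybrook 1.043, Stonebridge 1.053, Millford 1.402, Ashgrove 1.590.
Geometric-mean thresholds: Oakdale √(3·4)=3.464, Rivermont (min 1), Pinehurst √(4·5)=4.472, Claybrook √(1·2)=1.414, Stonebridge √(1·2)=1.414, Millford √(1·2)=1.414, Ashgrove √(1·2)=1.414.
Each quota rounded against its threshold gives Oakdale 4, Rivermont 1, Pinehurst 5, Claybrook 1, Stonebridge 1, Millford 1, Ashgrove 2 (total 15).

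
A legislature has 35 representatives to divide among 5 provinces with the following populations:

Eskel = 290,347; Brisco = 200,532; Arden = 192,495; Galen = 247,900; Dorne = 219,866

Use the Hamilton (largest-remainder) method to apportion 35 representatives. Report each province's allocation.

Eskel 9, Brisco 6, Arden 6, Galen 7, Dorne 7

Standard divisor: 1151140 ÷ 35 ≈ 32889.714.
Standard quotas: Eskel 8.8279, Brisco 6.0971, Arden 5.8527, Galen 7.5373, Dorne 6.6849.
Lower quotas: Eskel 8, Brisco 6, Arden 5, Galen 7, Dorne 6 (sum 32, leaving 3 seats).
Remainders in descending order: Arden 0.8527, Eskel 0.8279, Dorne 0.6849, Galen 0.5373, Brisco 0.0971.
Largest remainders: Arden, Eskel, Dorne receive the extra seats.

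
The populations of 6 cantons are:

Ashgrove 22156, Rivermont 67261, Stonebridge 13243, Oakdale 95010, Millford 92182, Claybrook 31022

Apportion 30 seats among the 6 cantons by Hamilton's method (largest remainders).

Ashgrove=2, Rivermont=6, Stonebridge=1, Oakdale=9, Millford=9, Claybrook=3

Total 320874; standard divisor 320874/30 ≈ 10695.8.
Standard quotas: Ashgrove 2.0715, Rivermont 6.2885, Stonebridge 1.2381, Oakdale 8.8829, Millford 8.6185, Claybrook 2.9004.
Lower quotas: Ashgrove 2, Rivermont 6, Stonebridge 1, Oakdale 8, Millford 8, Claybrook 2 (sum 27, leaving 3 seats).
Remainders in descending order: Claybrook 0.9004, Oakdale 0.8829, Millford 0.6185, Rivermont 0.2885, Stonebridge 0.2381, Ashgrove 0.0715.
Largest remainders: Claybrook, Oakdale, Millford receive the extra seats.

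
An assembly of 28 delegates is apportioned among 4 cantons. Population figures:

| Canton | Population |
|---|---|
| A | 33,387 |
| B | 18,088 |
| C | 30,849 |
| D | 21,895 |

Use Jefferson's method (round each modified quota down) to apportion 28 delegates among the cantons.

Standard divisor 104219/28 ≈ 3722.107; standard quotas: A 8.970, B 4.860, C 8.288, D 5.882.
Rounding down gives 8, 4, 8, 5 = 25 seats, so the divisor must be adjusted.
With modified divisor 3500: modified quotas A 9.539, B 5.168, C 8.814, D 6.256.
Rounding down: A 9, B 5, C 8, D 6 (total 28).

A: 9; B: 5; C: 8; D: 6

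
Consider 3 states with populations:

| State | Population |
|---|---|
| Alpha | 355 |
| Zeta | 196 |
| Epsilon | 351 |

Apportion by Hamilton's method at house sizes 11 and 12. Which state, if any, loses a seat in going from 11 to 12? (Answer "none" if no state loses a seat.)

At 11 seats: Alpha 4, Zeta 3, Epsilon 4.
At 12 seats: Alpha 5, Zeta 2, Epsilon 5.
Zeta drops from 3 to 2.

Zeta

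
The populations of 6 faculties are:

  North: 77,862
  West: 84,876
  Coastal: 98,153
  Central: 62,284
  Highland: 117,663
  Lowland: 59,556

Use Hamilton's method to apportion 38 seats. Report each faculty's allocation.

North 6, West 6, Coastal 7, Central 5, Highland 9, Lowland 5

The standard divisor is 500394/38 ≈ 13168.263.
Standard quotas: North 5.9129, West 6.4455, Coastal 7.4538, Central 4.7299, Highland 8.9353, Lowland 4.5227.
Lower quotas: North 5, West 6, Coastal 7, Central 4, Highland 8, Lowland 4 (sum 34, leaving 4 seats).
Remainders in descending order: Highland 0.9353, North 0.9129, Central 0.7299, Lowland 0.5227, Coastal 0.4538, West 0.4455.
The surplus seats go to Highland, North, Central, Lowland.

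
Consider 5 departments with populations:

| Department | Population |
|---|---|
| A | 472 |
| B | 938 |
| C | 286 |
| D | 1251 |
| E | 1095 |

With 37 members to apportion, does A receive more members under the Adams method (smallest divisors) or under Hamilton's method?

Adams

Adams: A 5, B 8, C 3, D 11, E 10.
Hamilton: A 4, B 9, C 3, D 11, E 10.
A gets 5 under Adams and 4 under Hamilton.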